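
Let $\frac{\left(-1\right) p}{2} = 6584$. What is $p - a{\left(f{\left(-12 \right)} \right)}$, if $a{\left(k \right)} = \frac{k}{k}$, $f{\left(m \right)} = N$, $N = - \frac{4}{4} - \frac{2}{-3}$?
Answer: $-13169$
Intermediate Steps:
$p = -13168$ ($p = \left(-2\right) 6584 = -13168$)
$N = - \frac{1}{3}$ ($N = \left(-4\right) \frac{1}{4} - - \frac{2}{3} = -1 + \frac{2}{3} = - \frac{1}{3} \approx -0.33333$)
$f{\left(m \right)} = - \frac{1}{3}$
$a{\left(k \right)} = 1$
$p - a{\left(f{\left(-12 \right)} \right)} = -13168 - 1 = -13169$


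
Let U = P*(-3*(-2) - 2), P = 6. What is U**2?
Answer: 576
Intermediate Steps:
U = 24 (U = 6*(-3*(-2) - 2) = 6*(6 - 2) = 6*4 = 24)
U**2 = 24**2 = 576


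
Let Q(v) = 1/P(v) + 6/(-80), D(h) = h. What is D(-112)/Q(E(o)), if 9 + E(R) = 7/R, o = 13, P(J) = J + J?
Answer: 49280/59 ≈ 835.25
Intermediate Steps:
P(J) = 2*J
E(R) = -9 + 7/R
Q(v) = -3/40 + 1/(2*v) (Q(v) = 1/(2*v) + 6/(-80) = 1*(1/(2*v)) + 6*(-1/80) = 1/(2*v) - 3/40 = -3/40 + 1/(2*v))
D(-112)/Q(E(o)) = -112*40*(-9 + 7/13)/(20 - 3*(-9 + 7/13)) = -112*(-4400/(13*(20 - 3*(-110/13)))) = -112*(-4400/(13*(20 + 330/13))) = -112/((1/40)*(-13/110)*(590/13)) = -112/(-59/440) = -112*(-440/59) = 49280/59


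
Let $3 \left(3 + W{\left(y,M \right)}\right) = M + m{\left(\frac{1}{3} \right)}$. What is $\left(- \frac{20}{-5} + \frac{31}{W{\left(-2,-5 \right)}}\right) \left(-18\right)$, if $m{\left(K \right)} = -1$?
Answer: $\frac{198}{5} \approx 39.6$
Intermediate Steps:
$W{\left(y,M \right)} = - \frac{10}{3} + \frac{M}{3}$ ($W{\left(y,M \right)} = -3 + \frac{M - 1}{3} = -3 + \frac{-1 + M}{3} = -3 + \left(- \frac{1}{3} + \frac{M}{3}\right) = - \frac{10}{3} + \frac{M}{3}$)
$\left(- \frac{20}{-5} + \frac{31}{W{\left(-2,-5 \right)}}\right) \left(-18\right) = \left(- \frac{20}{-5} + \frac{31}{- \frac{10}{3} + \frac{1}{3} \left(-5\right)}\right) \left(-18\right) = \left(\left(-20\right) \left(- \frac{1}{5}\right) + \frac{31}{- \frac{10}{3} - \frac{5}{3}}\right) \left(-18\right) = \left(4 + \frac{31}{-5}\right) \left(-18\right) = \left(4 + 31 \left(- \frac{1}{5}\right)\right) \left(-18\right) = \left(4 - \frac{31}{5}\right) \left(-18\right) = \left(- \frac{11}{5}\right) \left(-18\right) = \frac{198}{5}$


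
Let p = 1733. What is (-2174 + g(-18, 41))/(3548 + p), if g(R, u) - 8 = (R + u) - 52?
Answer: -2195/5281 ≈ -0.41564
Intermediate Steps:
g(R, u) = -44 + R + u (g(R, u) = 8 + ((R + u) - 52) = 8 + (-52 + R + u) = -44 + R + u)
(-2174 + g(-18, 41))/(3548 + p) = (-2174 + (-44 - 18 + 41))/(3548 + 1733) = (-2174 - 21)/5281 = -2195*1/5281 = -2195/5281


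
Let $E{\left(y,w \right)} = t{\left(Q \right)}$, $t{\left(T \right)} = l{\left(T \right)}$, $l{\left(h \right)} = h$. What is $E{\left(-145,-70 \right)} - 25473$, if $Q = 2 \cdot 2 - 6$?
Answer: $-25475$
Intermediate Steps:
$Q = -2$ ($Q = 4 - 6 = -2$)
$t{\left(T \right)} = T$
$E{\left(y,w \right)} = -2$
$E{\left(-145,-70 \right)} - 25473 = -2 - 25473 = -25475$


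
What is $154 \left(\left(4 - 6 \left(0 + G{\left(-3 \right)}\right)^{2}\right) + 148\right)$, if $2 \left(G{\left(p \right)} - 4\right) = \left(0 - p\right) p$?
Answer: $23177$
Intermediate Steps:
$G{\left(p \right)} = 4 - \frac{p^{2}}{2}$ ($G{\left(p \right)} = 4 + \frac{\left(0 - p\right) p}{2} = 4 + \frac{- p p}{2} = 4 + \frac{\left(-1\right) p^{2}}{2} = 4 - \frac{p^{2}}{2}$)
$154 \left(\left(4 - 6 \left(0 + G{\left(-3 \right)}\right)^{2}\right) + 148\right) = 154 \left(\left(4 - 6 \left(0 + \left(4 - \frac{\left(-3\right)^{2}}{2}\right)\right)^{2}\right) + 148\right) = 154 \left(\left(4 - 6 \left(0 + \left(4 - \frac{9}{2}\right)\right)^{2}\right) + 148\right) = 154 \left(\left(4 - 6 \left(0 - \frac{1}{2}\right)^{2}\right) + 148\right) = 154 \left(\left(4 - 6 \left(- \frac{1}{2}\right)^{2}\right) + 148\right) = 154 \left(\left(4 - \frac{3}{2}\right) + 148\right) = 154 \left(\frac{5}{2} + 148\right) = 154 \cdot \frac{301}{2} = 23177$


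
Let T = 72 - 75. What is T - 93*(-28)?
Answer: 2601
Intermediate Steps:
T = -3
T - 93*(-28) = -3 - 93*(-28) = -3 + 2604 = 2601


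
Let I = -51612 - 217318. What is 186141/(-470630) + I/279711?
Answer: -178632211151/131640387930 ≈ -1.3570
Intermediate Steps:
I = -268930
186141/(-470630) + I/279711 = 186141/(-470630) - 268930/279711 = 186141*(-1/470630) - 268930*1/279711 = -186141/470630 - 268930/279711 = -178632211151/131640387930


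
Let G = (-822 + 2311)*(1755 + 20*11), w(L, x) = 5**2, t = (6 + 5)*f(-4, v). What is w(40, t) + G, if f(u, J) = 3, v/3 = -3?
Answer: 2940800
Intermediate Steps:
v = -9 (v = 3*(-3) = -9)
t = 33 (t = (6 + 5)*3 = 11*3 = 33)
w(L, x) = 25
G = 2940775 (G = 1489*(1755 + 220) = 1489*1975 = 2940775)
w(40, t) + G = 25 + 2940775 = 2940800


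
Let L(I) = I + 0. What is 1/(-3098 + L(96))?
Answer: -1/3002 ≈ -0.00033311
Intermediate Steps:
L(I) = I
1/(-3098 + L(96)) = 1/(-3098 + 96) = 1/(-3002) = -1/3002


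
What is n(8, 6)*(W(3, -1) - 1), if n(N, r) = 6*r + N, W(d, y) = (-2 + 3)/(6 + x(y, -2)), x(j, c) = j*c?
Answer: -77/2 ≈ -38.500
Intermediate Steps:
x(j, c) = c*j
W(d, y) = 1/(6 - 2*y) (W(d, y) = (-2 + 3)/(6 - 2*y) = 1/(6 - 2*y))
n(N, r) = N + 6*r
n(8, 6)*(W(3, -1) - 1) = (8 + 6*6)*(-1/(-6 + 2*(-1)) - 1) = (8 + 36)*(-1/(-6 - 2) - 1) = 44*(-1/(-8) - 1) = 44*(-1*(-⅛) - 1) = 44*(⅛ - 1) = 44*(-7/8) = -77/2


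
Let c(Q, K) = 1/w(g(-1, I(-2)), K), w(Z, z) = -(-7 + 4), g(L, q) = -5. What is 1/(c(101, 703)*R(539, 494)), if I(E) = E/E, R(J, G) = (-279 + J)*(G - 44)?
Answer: 1/39000 ≈ 2.5641e-5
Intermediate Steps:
R(J, G) = (-279 + J)*(-44 + G)
I(E) = 1
w(Z, z) = 3 (w(Z, z) = -1*(-3) = 3)
c(Q, K) = ⅓ (c(Q, K) = 1/3 = ⅓)
1/(c(101, 703)*R(539, 494)) = 1/((⅓)*(12276 - 279*494 - 44*539 + 494*539)) = 3/(12276 - 137826 - 23716 + 266266) = 3/117000 = 3*(1/117000) = 1/39000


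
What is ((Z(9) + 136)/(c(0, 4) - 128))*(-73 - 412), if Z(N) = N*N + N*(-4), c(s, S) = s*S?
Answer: 87785/128 ≈ 685.82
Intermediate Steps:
c(s, S) = S*s
Z(N) = N**2 - 4*N
((Z(9) + 136)/(c(0, 4) - 128))*(-73 - 412) = ((9*(-4 + 9) + 136)/(4*0 - 128))*(-73 - 412) = ((9*5 + 136)/(0 - 128))*(-485) = ((45 + 136)/(-128))*(-485) = (181*(-1/128))*(-485) = -181/128*(-485) = 87785/128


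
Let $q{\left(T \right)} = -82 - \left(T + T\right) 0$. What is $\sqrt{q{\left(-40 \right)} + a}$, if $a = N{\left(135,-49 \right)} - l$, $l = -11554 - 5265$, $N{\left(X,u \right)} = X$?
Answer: $2 \sqrt{4218} \approx 129.89$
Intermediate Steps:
$q{\left(T \right)} = -82$ ($q{\left(T \right)} = -82 - 2 T 0 = -82 - 0 = -82 + 0 = -82$)
$l = -16819$
$a = 16954$ ($a = 135 - -16819 = 135 + 16819 = 16954$)
$\sqrt{q{\left(-40 \right)} + a} = \sqrt{-82 + 16954} = \sqrt{16872} = 2 \sqrt{4218}$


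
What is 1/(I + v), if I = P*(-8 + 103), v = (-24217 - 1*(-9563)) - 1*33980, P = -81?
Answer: -1/56329 ≈ -1.7753e-5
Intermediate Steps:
v = -48634 (v = (-24217 + 9563) - 33980 = -14654 - 33980 = -48634)
I = -7695 (I = -81*(-8 + 103) = -81*95 = -7695)
1/(I + v) = 1/(-7695 - 48634) = 1/(-56329) = -1/56329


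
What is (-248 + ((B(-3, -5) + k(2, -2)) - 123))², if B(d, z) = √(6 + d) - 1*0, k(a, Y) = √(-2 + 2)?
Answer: (371 - √3)² ≈ 1.3636e+5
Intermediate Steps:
k(a, Y) = 0 (k(a, Y) = √0 = 0)
B(d, z) = √(6 + d) (B(d, z) = √(6 + d) + 0 = √(6 + d))
(-248 + ((B(-3, -5) + k(2, -2)) - 123))² = (-248 + ((√(6 - 3) + 0) - 123))² = (-248 + ((√3 + 0) - 123))² = (-248 + (√3 - 123))² = (-248 + (-123 + √3))² = (-371 + √3)²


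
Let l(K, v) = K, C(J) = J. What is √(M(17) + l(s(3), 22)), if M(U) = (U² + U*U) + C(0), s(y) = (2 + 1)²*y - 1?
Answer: 2*√151 ≈ 24.576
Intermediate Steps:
s(y) = -1 + 9*y (s(y) = 3²*y - 1 = 9*y - 1 = -1 + 9*y)
M(U) = 2*U² (M(U) = (U² + U*U) + 0 = (U² + U²) + 0 = 2*U² + 0 = 2*U²)
√(M(17) + l(s(3), 22)) = √(2*17² + (-1 + 9*3)) = √(2*289 + (-1 + 27)) = √(578 + 26) = √604 = 2*√151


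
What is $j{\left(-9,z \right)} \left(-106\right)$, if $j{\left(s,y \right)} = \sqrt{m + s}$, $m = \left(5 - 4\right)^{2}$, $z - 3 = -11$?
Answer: $- 212 i \sqrt{2} \approx - 299.81 i$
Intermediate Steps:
$z = -8$ ($z = 3 - 11 = -8$)
$m = 1$ ($m = 1^{2} = 1$)
$j{\left(s,y \right)} = \sqrt{1 + s}$
$j{\left(-9,z \right)} \left(-106\right) = \sqrt{1 - 9} \left(-106\right) = \sqrt{-8} \left(-106\right) = 2 i \sqrt{2} \left(-106\right) = - 212 i \sqrt{2}$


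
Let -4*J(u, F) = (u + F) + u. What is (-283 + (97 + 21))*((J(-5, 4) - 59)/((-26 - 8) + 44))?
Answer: 3795/4 ≈ 948.75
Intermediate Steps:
J(u, F) = -u/2 - F/4 (J(u, F) = -((u + F) + u)/4 = -((F + u) + u)/4 = -(F + 2*u)/4 = -u/2 - F/4)
(-283 + (97 + 21))*((J(-5, 4) - 59)/((-26 - 8) + 44)) = (-283 + (97 + 21))*(((-½*(-5) - ¼*4) - 59)/((-26 - 8) + 44)) = (-283 + 118)*(((5/2 - 1) - 59)/(-34 + 44)) = -165*(3/2 - 59)/10 = -(-18975)/(2*10) = -165*(-23/4) = 3795/4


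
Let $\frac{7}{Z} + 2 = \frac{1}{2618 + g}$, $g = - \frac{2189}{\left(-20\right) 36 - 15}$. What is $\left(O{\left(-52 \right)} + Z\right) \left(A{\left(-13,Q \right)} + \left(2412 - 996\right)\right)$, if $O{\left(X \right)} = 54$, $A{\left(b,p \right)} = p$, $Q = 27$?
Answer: $\frac{280704811647}{3852103} \approx 72871.0$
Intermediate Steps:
$g = \frac{2189}{735}$ ($g = - \frac{2189}{-720 - 15} = - \frac{2189}{-735} = \left(-2189\right) \left(- \frac{1}{735}\right) = \frac{2189}{735} \approx 2.9782$)
$Z = - \frac{13484933}{3852103}$ ($Z = \frac{7}{-2 + \frac{1}{2618 + \frac{2189}{735}}} = \frac{7}{-2 + \frac{1}{\frac{1926419}{735}}} = \frac{7}{-2 + \frac{735}{1926419}} = \frac{7}{- \frac{3852103}{1926419}} = 7 \left(- \frac{1926419}{3852103}\right) = - \frac{13484933}{3852103} \approx -3.5007$)
$\left(O{\left(-52 \right)} + Z\right) \left(A{\left(-13,Q \right)} + \left(2412 - 996\right)\right) = \left(54 - \frac{13484933}{3852103}\right) \left(27 + \left(2412 - 996\right)\right) = \frac{194528629 \left(27 + \left(2412 - 996\right)\right)}{3852103} = \frac{194528629 \left(27 + 1416\right)}{3852103} = \frac{194528629}{3852103} \cdot 1443 = \frac{280704811647}{3852103}$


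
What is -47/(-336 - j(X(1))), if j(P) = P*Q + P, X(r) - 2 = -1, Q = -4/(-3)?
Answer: 141/1015 ≈ 0.13892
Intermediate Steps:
Q = 4/3 (Q = -4*(-⅓) = 4/3 ≈ 1.3333)
X(r) = 1 (X(r) = 2 - 1 = 1)
j(P) = 7*P/3 (j(P) = P*(4/3) + P = 4*P/3 + P = 7*P/3)
-47/(-336 - j(X(1))) = -47/(-336 - 7/3) = -47/(-1015/3) = -3/1015*(-47) = 141/1015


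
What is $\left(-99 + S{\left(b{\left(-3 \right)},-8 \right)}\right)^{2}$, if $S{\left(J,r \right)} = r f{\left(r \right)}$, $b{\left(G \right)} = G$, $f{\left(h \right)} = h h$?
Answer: $373321$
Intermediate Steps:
$f{\left(h \right)} = h^{2}$
$S{\left(J,r \right)} = r^{3}$ ($S{\left(J,r \right)} = r r^{2} = r^{3}$)
$\left(-99 + S{\left(b{\left(-3 \right)},-8 \right)}\right)^{2} = \left(-99 + \left(-8\right)^{3}\right)^{2} = \left(-99 - 512\right)^{2} = \left(-611\right)^{2} = 373321$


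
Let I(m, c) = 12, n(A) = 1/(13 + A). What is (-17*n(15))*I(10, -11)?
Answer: -51/7 ≈ -7.2857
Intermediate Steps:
(-17*n(15))*I(10, -11) = -17/(13 + 15)*12 = -17/28*12 = -51/7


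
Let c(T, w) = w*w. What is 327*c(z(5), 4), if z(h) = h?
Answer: 5232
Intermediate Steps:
c(T, w) = w**2
327*c(z(5), 4) = 327*4**2 = 327*16 = 5232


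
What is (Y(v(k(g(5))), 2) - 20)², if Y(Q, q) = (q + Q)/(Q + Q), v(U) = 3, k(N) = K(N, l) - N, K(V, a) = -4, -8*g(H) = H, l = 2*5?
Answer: 13225/36 ≈ 367.36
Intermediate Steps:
l = 10
g(H) = -H/8
k(N) = -4 - N
Y(Q, q) = (Q + q)/(2*Q) (Y(Q, q) = (Q + q)/((2*Q)) = (Q + q)*(1/(2*Q)) = (Q + q)/(2*Q))
(Y(v(k(g(5))), 2) - 20)² = ((½)*(3 + 2)/3 - 20)² = ((½)*(⅓)*5 - 20)² = (⅚ - 20)² = (-115/6)² = 13225/36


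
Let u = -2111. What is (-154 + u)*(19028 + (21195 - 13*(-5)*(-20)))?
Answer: -88160595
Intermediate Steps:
(-154 + u)*(19028 + (21195 - 13*(-5)*(-20))) = (-154 - 2111)*(19028 + (21195 - 13*(-5)*(-20))) = -2265*(19028 + (21195 + 65*(-20))) = -2265*(19028 + (21195 - 1300)) = -2265*(19028 + 19895) = -2265*38923 = -88160595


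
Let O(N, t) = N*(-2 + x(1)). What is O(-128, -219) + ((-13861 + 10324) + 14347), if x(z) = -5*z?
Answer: 11706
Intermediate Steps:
O(N, t) = -7*N (O(N, t) = N*(-2 - 5*1) = N*(-2 - 5) = N*(-7) = -7*N)
O(-128, -219) + ((-13861 + 10324) + 14347) = -7*(-128) + ((-13861 + 10324) + 14347) = 896 + (-3537 + 14347) = 896 + 10810 = 11706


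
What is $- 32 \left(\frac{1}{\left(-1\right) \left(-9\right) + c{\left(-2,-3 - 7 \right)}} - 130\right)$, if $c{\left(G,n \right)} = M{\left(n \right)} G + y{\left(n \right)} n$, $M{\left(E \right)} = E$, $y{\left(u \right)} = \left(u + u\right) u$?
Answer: $\frac{8199392}{1971} \approx 4160.0$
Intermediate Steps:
$y{\left(u \right)} = 2 u^{2}$ ($y{\left(u \right)} = 2 u u = 2 u^{2}$)
$c{\left(G,n \right)} = 2 n^{3} + G n$ ($c{\left(G,n \right)} = n G + 2 n^{2} n = G n + 2 n^{3} = 2 n^{3} + G n$)
$- 32 \left(\frac{1}{\left(-1\right) \left(-9\right) + c{\left(-2,-3 - 7 \right)}} - 130\right) = - 32 \left(\frac{1}{\left(-1\right) \left(-9\right) + \left(-3 - 7\right) \left(-2 + 2 \left(-3 - 7\right)^{2}\right)} - 130\right) = - 32 \left(\frac{1}{9 + \left(-3 - 7\right) \left(-2 + 2 \left(-3 - 7\right)^{2}\right)} - 130\right) = - 32 \left(\frac{1}{9 - 10 \left(-2 + 2 \left(-10\right)^{2}\right)} - 130\right) = - 32 \left(\frac{1}{9 - 10 \left(-2 + 2 \cdot 100\right)} - 130\right) = - 32 \left(\frac{1}{9 - 10 \left(-2 + 200\right)} - 130\right) = - 32 \left(\frac{1}{9 - 1980} - 130\right) = - 32 \left(\frac{1}{-1971} - 130\right) = - 32 \left(- \frac{1}{1971} - 130\right) = \left(-32\right) \left(- \frac{256231}{1971}\right) = \frac{8199392}{1971}$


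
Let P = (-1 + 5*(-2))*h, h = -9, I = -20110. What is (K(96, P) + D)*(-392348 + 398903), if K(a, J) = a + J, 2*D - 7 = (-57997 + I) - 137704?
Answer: -706019385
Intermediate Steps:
D = -107902 (D = 7/2 + ((-57997 - 20110) - 137704)/2 = 7/2 + (-78107 - 137704)/2 = 7/2 + (½)*(-215811) = 7/2 - 215811/2 = -107902)
P = 99 (P = (-1 + 5*(-2))*(-9) = (-1 - 10)*(-9) = -11*(-9) = 99)
K(a, J) = J + a
(K(96, P) + D)*(-392348 + 398903) = ((99 + 96) - 107902)*(-392348 + 398903) = (195 - 107902)*6555 = -107707*6555 = -706019385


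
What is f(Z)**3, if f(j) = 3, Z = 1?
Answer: 27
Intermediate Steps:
f(Z)**3 = 3**3 = 27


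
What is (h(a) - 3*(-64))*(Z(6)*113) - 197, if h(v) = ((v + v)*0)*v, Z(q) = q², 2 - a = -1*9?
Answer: 780859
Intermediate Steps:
a = 11 (a = 2 - (-1)*9 = 2 - 1*(-9) = 2 + 9 = 11)
h(v) = 0 (h(v) = ((2*v)*0)*v = 0*v = 0)
(h(a) - 3*(-64))*(Z(6)*113) - 197 = (0 - 3*(-64))*(6²*113) - 197 = (0 + 192)*(36*113) - 197 = 192*4068 - 197 = 781056 - 197 = 780859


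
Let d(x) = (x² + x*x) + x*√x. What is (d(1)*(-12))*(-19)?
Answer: 684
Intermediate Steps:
d(x) = x^(3/2) + 2*x² (d(x) = (x² + x²) + x^(3/2) = 2*x² + x^(3/2) = x^(3/2) + 2*x²)
(d(1)*(-12))*(-19) = ((1^(3/2) + 2*1²)*(-12))*(-19) = ((1 + 2*1)*(-12))*(-19) = ((1 + 2)*(-12))*(-19) = (3*(-12))*(-19) = -36*(-19) = 684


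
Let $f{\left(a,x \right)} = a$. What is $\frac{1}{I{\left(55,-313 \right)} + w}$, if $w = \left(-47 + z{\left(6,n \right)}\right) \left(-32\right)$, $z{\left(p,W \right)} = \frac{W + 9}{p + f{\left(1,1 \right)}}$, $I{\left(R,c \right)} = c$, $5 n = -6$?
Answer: $\frac{35}{40437} \approx 0.00086554$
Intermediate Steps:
$n = - \frac{6}{5}$ ($n = \frac{1}{5} \left(-6\right) = - \frac{6}{5} \approx -1.2$)
$z{\left(p,W \right)} = \frac{9 + W}{1 + p}$ ($z{\left(p,W \right)} = \frac{W + 9}{p + 1} = \frac{9 + W}{1 + p}$)
$w = \frac{51392}{35}$ ($w = \left(-47 + \frac{9 - \frac{6}{5}}{1 + 6}\right) \left(-32\right) = \left(-47 + \frac{1}{7} \cdot \frac{39}{5}\right) \left(-32\right) = \left(-47 + \frac{39}{35}\right) \left(-32\right) = \left(- \frac{1606}{35}\right) \left(-32\right) = \frac{51392}{35} \approx 1468.3$)
$\frac{1}{I{\left(55,-313 \right)} + w} = \frac{1}{-313 + \frac{51392}{35}} = \frac{1}{\frac{40437}{35}} = \frac{35}{40437}$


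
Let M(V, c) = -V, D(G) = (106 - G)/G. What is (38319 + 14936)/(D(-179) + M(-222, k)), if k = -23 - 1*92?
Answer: 9532645/39453 ≈ 241.62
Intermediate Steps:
D(G) = (106 - G)/G
k = -115 (k = -23 - 92 = -115)
(38319 + 14936)/(D(-179) + M(-222, k)) = (38319 + 14936)/((106 - 1*(-179))/(-179) - 1*(-222)) = 53255/(-(106 + 179)/179 + 222) = 53255/(-1/179*285 + 222) = 53255/(-285/179 + 222) = 53255/(39453/179) = 53255*(179/39453) = 9532645/39453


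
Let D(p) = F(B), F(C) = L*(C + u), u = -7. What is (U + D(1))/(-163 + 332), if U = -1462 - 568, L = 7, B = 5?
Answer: -2044/169 ≈ -12.095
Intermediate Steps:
U = -2030
F(C) = -49 + 7*C (F(C) = 7*(C - 7) = 7*(-7 + C) = -49 + 7*C)
D(p) = -14 (D(p) = -49 + 7*5 = -49 + 35 = -14)
(U + D(1))/(-163 + 332) = (-2030 - 14)/(-163 + 332) = -2044/169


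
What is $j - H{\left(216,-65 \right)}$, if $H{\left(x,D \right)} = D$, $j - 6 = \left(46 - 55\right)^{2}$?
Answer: $152$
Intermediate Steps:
$j = 87$ ($j = 6 + \left(46 - 55\right)^{2} = 6 + \left(-9\right)^{2} = 6 + 81 = 87$)
$j - H{\left(216,-65 \right)} = 87 - -65 = 87 + 65 = 152$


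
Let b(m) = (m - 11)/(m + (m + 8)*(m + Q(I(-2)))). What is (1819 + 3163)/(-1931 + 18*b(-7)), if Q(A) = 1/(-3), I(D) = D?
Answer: -214226/82061 ≈ -2.6106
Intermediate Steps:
Q(A) = -⅓
b(m) = (-11 + m)/(m + (8 + m)*(-⅓ + m)) (b(m) = (m - 11)/(m + (m + 8)*(m - ⅓)) = (-11 + m)/(m + (8 + m)*(-⅓ + m)))
(1819 + 3163)/(-1931 + 18*b(-7)) = (1819 + 3163)/(-1931 + 18*(3*(-11 - 7)/(-8 + 3*(-7)² + 26*(-7)))) = 4982/(-1931 + 18*(3*(-18)/(-8 + 3*49 - 182))) = 4982/(-1931 + 18*(3*(-18)/(-8 + 147 - 182))) = 4982/(-1931 + 18*(3*(-18)/(-43))) = 4982/(-1931 + 18*(3*(-1/43)*(-18))) = 4982/(-1931 + 18*(54/43)) = 4982/(-1931 + 972/43) = 4982/(-82061/43) = 4982*(-43/82061) = -214226/82061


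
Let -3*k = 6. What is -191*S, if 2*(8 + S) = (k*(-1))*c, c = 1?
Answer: 1337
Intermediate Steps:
k = -2 (k = -⅓*6 = -2)
S = -7 (S = -8 + (-2*(-1)*1)/2 = -8 + (2*1)/2 = -8 + (½)*2 = -8 + 1 = -7)
-191*S = -191*(-7) = 1337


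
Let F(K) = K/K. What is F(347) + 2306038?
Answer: 2306039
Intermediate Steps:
F(K) = 1
F(347) + 2306038 = 1 + 2306038 = 2306039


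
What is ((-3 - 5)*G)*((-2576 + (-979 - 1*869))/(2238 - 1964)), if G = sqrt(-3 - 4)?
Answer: 17696*I*sqrt(7)/137 ≈ 341.75*I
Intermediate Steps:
G = I*sqrt(7) (G = sqrt(-7) = I*sqrt(7) ≈ 2.6458*I)
((-3 - 5)*G)*((-2576 + (-979 - 1*869))/(2238 - 1964)) = ((-3 - 5)*(I*sqrt(7)))*((-2576 + (-979 - 1*869))/(2238 - 1964)) = (-8*I*sqrt(7))*((-2576 + (-979 - 869))/274) = (-8*I*sqrt(7))*((-2576 - 1848)*(1/274)) = (-8*I*sqrt(7))*(-4424*1/274) = -8*I*sqrt(7)*(-2212/137) = 17696*I*sqrt(7)/137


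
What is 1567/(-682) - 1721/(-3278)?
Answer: -90066/50809 ≈ -1.7726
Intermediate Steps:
1567/(-682) - 1721/(-3278) = 1567*(-1/682) - 1721*(-1/3278) = -1567/682 + 1721/3278 = -90066/50809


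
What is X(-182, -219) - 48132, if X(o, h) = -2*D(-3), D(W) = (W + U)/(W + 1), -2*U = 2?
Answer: -48136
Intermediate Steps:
U = -1 (U = -½*2 = -1)
D(W) = (-1 + W)/(1 + W) (D(W) = (W - 1)/(W + 1) = (-1 + W)/(1 + W))
X(o, h) = -4 (X(o, h) = -2*(-1 - 3)/(1 - 3) = -2*(-4)/(-2) = -(-1)*(-4) = -2*2 = -4)
X(-182, -219) - 48132 = -4 - 48132 = -48136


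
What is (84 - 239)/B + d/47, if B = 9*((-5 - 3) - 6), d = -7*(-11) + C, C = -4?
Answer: 16483/5922 ≈ 2.7833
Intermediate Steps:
d = 73 (d = -7*(-11) - 4 = 77 - 4 = 73)
B = -126 (B = 9*(-8 - 6) = 9*(-14) = -126)
(84 - 239)/B + d/47 = (84 - 239)/(-126) + 73/47 = -155*(-1/126) + 73*(1/47) = 155/126 + 73/47 = 16483/5922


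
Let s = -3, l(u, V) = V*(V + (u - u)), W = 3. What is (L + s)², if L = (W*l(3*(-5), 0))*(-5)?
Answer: 9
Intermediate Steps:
l(u, V) = V² (l(u, V) = V*(V + 0) = V*V = V²)
L = 0 (L = (3*0²)*(-5) = (3*0)*(-5) = 0*(-5) = 0)
(L + s)² = (0 - 3)² = (-3)² = 9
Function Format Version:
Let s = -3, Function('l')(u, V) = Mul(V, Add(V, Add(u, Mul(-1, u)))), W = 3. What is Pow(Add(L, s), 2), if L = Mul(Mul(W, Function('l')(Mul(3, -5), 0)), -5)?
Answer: 9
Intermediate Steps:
Function('l')(u, V) = Pow(V, 2) (Function('l')(u, V) = Mul(V, Add(V, 0)) = Mul(V, V) = Pow(V, 2))
L = 0 (L = Mul(Mul(3, Pow(0, 2)), -5) = Mul(Mul(3, 0), -5) = Mul(0, -5) = 0)
Pow(Add(L, s), 2) = Pow(Add(0, -3), 2) = Pow(-3, 2) = 9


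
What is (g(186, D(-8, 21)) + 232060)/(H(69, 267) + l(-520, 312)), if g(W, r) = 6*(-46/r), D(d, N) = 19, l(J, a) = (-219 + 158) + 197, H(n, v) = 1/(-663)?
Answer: 2923076832/1713173 ≈ 1706.2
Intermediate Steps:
H(n, v) = -1/663
l(J, a) = 136 (l(J, a) = -61 + 197 = 136)
g(W, r) = -276/r
(g(186, D(-8, 21)) + 232060)/(H(69, 267) + l(-520, 312)) = (-276/19 + 232060)/(-1/663 + 136) = (-276*1/19 + 232060)/(90167/663) = (-276/19 + 232060)*(663/90167) = (4408864/19)*(663/90167) = 2923076832/1713173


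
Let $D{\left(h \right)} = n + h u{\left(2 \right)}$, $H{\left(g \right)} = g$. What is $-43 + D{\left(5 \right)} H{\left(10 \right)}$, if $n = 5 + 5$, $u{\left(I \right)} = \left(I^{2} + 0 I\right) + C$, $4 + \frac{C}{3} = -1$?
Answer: $-493$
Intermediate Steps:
$C = -15$ ($C = -12 + 3 \left(-1\right) = -12 - 3 = -15$)
$u{\left(I \right)} = -15 + I^{2}$ ($u{\left(I \right)} = \left(I^{2} + 0 I\right) - 15 = \left(I^{2} + 0\right) - 15 = I^{2} - 15 = -15 + I^{2}$)
$n = 10$
$D{\left(h \right)} = 10 - 11 h$ ($D{\left(h \right)} = 10 + h \left(-15 + 2^{2}\right) = 10 + h \left(-15 + 4\right) = 10 + h \left(-11\right) = 10 - 11 h$)
$-43 + D{\left(5 \right)} H{\left(10 \right)} = -43 + \left(10 - 55\right) 10 = -43 - 450 = -493$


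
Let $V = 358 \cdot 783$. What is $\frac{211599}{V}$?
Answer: $\frac{7837}{10382} \approx 0.75486$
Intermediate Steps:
$V = 280314$
$\frac{211599}{V} = \frac{211599}{280314} = 211599 \cdot \frac{1}{280314} = \frac{7837}{10382}$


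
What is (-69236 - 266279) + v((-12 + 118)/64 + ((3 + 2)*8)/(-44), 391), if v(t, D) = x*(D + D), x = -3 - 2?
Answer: -339425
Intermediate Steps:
x = -5
v(t, D) = -10*D (v(t, D) = -5*(D + D) = -10*D)
(-69236 - 266279) + v((-12 + 118)/64 + ((3 + 2)*8)/(-44), 391) = (-69236 - 266279) - 10*391 = -335515 - 3910 = -339425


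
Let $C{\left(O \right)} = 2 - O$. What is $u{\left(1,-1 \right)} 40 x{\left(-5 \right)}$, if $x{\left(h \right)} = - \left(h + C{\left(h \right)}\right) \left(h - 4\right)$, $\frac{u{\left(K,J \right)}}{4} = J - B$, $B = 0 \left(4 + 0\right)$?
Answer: $-2880$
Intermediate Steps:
$B = 0$ ($B = 0 \cdot 4 = 0$)
$u{\left(K,J \right)} = 4 J$ ($u{\left(K,J \right)} = 4 \left(J - 0\right) = 4 \left(J + 0\right) = 4 J$)
$x{\left(h \right)} = 8 - 2 h$ ($x{\left(h \right)} = - \left(h - \left(-2 + h\right)\right) \left(h - 4\right) = - 2 \left(-4 + h\right) = - (-8 + 2 h) = 8 - 2 h$)
$u{\left(1,-1 \right)} 40 x{\left(-5 \right)} = 4 \left(-1\right) 40 \left(8 - -10\right) = \left(-4\right) 40 \left(8 + 10\right) = \left(-160\right) 18 = -2880$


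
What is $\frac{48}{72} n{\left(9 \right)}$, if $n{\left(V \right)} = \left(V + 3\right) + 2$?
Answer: $\frac{28}{3} \approx 9.3333$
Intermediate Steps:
$n{\left(V \right)} = 5 + V$ ($n{\left(V \right)} = \left(3 + V\right) + 2 = 5 + V$)
$\frac{48}{72} n{\left(9 \right)} = \frac{48}{72} \left(5 + 9\right) = 48 \cdot \frac{1}{72} \cdot 14 = \frac{2}{3} \cdot 14 = \frac{28}{3}$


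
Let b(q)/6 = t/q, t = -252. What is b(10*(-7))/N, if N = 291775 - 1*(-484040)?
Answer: 36/1293025 ≈ 2.7842e-5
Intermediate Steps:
N = 775815 (N = 291775 + 484040 = 775815)
b(q) = -1512/q (b(q) = 6*(-252/q) = -1512/q)
b(10*(-7))/N = -1512/(10*(-7))/775815 = -1512/(-70)*(1/775815) = -1512*(-1/70)*(1/775815) = (108/5)*(1/775815) = 36/1293025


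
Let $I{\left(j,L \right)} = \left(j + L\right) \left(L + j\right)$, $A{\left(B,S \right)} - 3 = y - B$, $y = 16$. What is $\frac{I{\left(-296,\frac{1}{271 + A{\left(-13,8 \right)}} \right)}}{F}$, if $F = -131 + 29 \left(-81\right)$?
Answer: $- \frac{8043757969}{227686320} \approx -35.328$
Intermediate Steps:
$A{\left(B,S \right)} = 19 - B$ ($A{\left(B,S \right)} = 3 - \left(-16 + B\right) = 19 - B$)
$I{\left(j,L \right)} = \left(L + j\right)^{2}$ ($I{\left(j,L \right)} = \left(L + j\right) \left(L + j\right) = \left(L + j\right)^{2}$)
$F = -2480$ ($F = -131 - 2349 = -2480$)
$\frac{I{\left(-296,\frac{1}{271 + A{\left(-13,8 \right)}} \right)}}{F} = \frac{\left(\frac{1}{271 + \left(19 - -13\right)} - 296\right)^{2}}{-2480} = \left(\frac{1}{271 + \left(19 + 13\right)} - 296\right)^{2} \left(- \frac{1}{2480}\right) = \left(\frac{1}{271 + 32} - 296\right)^{2} \left(- \frac{1}{2480}\right) = \left(\frac{1}{303} - 296\right)^{2} \left(- \frac{1}{2480}\right) = \left(- \frac{89687}{303}\right)^{2} \left(- \frac{1}{2480}\right) = \frac{8043757969}{91809} \left(- \frac{1}{2480}\right) = - \frac{8043757969}{227686320}$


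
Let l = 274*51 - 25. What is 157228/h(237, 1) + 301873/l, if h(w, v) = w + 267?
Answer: 45102257/135198 ≈ 333.60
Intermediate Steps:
h(w, v) = 267 + w
l = 13949 (l = 13974 - 25 = 13949)
157228/h(237, 1) + 301873/l = 157228/(267 + 237) + 301873/13949 = 157228/504 + 301873*(1/13949) = 157228*(1/504) + 23221/1073 = 39307/126 + 23221/1073 = 45102257/135198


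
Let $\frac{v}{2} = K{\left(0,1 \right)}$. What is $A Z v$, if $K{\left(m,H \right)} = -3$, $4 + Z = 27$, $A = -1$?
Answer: $138$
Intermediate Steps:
$Z = 23$ ($Z = -4 + 27 = 23$)
$v = -6$ ($v = 2 \left(-3\right) = -6$)
$A Z v = \left(-1\right) 23 \left(-6\right) = \left(-23\right) \left(-6\right) = 138$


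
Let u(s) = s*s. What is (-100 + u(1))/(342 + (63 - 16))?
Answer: -99/389 ≈ -0.25450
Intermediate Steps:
u(s) = s²
(-100 + u(1))/(342 + (63 - 16)) = (-100 + 1²)/(342 + (63 - 16)) = (-100 + 1)/(342 + 47) = -99/389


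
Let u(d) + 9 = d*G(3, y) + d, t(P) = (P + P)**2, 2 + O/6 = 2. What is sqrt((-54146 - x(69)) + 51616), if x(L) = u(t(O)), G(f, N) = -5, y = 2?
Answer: I*sqrt(2521) ≈ 50.21*I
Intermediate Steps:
O = 0 (O = -12 + 6*2 = -12 + 12 = 0)
t(P) = 4*P**2 (t(P) = (2*P)**2 = 4*P**2)
u(d) = -9 - 4*d (u(d) = -9 + (d*(-5) + d) = -9 + (-5*d + d) = -9 - 4*d)
x(L) = -9 (x(L) = -9 - 16*0**2 = -9 - 16*0 = -9 - 4*0 = -9 + 0 = -9)
sqrt((-54146 - x(69)) + 51616) = sqrt((-54146 - 1*(-9)) + 51616) = sqrt((-54146 + 9) + 51616) = sqrt(-54137 + 51616) = sqrt(-2521) = I*sqrt(2521)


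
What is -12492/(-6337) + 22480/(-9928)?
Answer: -2304398/7864217 ≈ -0.29302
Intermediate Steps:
-12492/(-6337) + 22480/(-9928) = -12492*(-1/6337) + 22480*(-1/9928) = 12492/6337 - 2810/1241 = -2304398/7864217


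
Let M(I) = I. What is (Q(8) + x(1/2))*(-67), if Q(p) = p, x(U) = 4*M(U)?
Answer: -670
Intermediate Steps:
x(U) = 4*U
(Q(8) + x(1/2))*(-67) = (8 + 4/2)*(-67) = (8 + 4*(½))*(-67) = (8 + 2)*(-67) = 10*(-67) = -670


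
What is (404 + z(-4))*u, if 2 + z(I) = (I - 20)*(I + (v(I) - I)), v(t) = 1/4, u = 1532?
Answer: 606672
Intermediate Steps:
v(t) = ¼
z(I) = -7 + I/4 (z(I) = -2 + (I - 20)*(I + (¼ - I)) = -2 + (-20 + I)*(¼) = -2 + (-5 + I/4) = -7 + I/4)
(404 + z(-4))*u = (404 + (-7 + (¼)*(-4)))*1532 = (404 + (-7 - 1))*1532 = (404 - 8)*1532 = 396*1532 = 606672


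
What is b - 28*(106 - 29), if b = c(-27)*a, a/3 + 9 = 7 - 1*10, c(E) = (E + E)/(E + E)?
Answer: -2192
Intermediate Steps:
c(E) = 1 (c(E) = (2*E)/((2*E)) = (2*E)*(1/(2*E)) = 1)
a = -36 (a = -27 + 3*(7 - 1*10) = -27 + 3*(7 - 10) = -27 + 3*(-3) = -27 - 9 = -36)
b = -36 (b = 1*(-36) = -36)
b - 28*(106 - 29) = -36 - 28*(106 - 29) = -36 - 28*77 = -36 - 2156 = -2192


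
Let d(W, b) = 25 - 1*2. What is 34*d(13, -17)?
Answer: 782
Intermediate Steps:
d(W, b) = 23 (d(W, b) = 25 - 2 = 23)
34*d(13, -17) = 34*23 = 782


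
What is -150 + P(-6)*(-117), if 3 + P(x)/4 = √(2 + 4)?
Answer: 1254 - 468*√6 ≈ 107.64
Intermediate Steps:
P(x) = -12 + 4*√6 (P(x) = -12 + 4*√(2 + 4) = -12 + 4*√6)
-150 + P(-6)*(-117) = -150 + (-12 + 4*√6)*(-117) = -150 + (1404 - 468*√6) = 1254 - 468*√6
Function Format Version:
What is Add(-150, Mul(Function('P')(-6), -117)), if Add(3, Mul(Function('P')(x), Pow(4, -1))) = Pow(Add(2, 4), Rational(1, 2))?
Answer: Add(1254, Mul(-468, Pow(6, Rational(1, 2)))) ≈ 107.64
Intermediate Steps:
Function('P')(x) = Add(-12, Mul(4, Pow(6, Rational(1, 2)))) (Function('P')(x) = Add(-12, Mul(4, Pow(Add(2, 4), Rational(1, 2)))) = Add(-12, Mul(4, Pow(6, Rational(1, 2)))))
Add(-150, Mul(Function('P')(-6), -117)) = Add(-150, Mul(Add(-12, Mul(4, Pow(6, Rational(1, 2)))), -117)) = Add(-150, Add(1404, Mul(-468, Pow(6, Rational(1, 2))))) = Add(1254, Mul(-468, Pow(6, Rational(1, 2))))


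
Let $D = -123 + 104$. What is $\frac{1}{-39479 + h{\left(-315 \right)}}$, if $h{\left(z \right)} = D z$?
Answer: $- \frac{1}{33494} \approx -2.9856 \cdot 10^{-5}$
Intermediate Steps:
$D = -19$
$h{\left(z \right)} = - 19 z$
$\frac{1}{-39479 + h{\left(-315 \right)}} = \frac{1}{-39479 - -5985} = \frac{1}{-39479 + 5985} = \frac{1}{-33494} = - \frac{1}{33494}$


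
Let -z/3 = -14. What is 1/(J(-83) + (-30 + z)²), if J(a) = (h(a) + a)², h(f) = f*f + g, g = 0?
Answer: 1/46321780 ≈ 2.1588e-8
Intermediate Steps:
h(f) = f² (h(f) = f*f + 0 = f² + 0 = f²)
z = 42 (z = -3*(-14) = 42)
J(a) = (a + a²)² (J(a) = (a² + a)² = (a + a²)²)
1/(J(-83) + (-30 + z)²) = 1/((-83)²*(1 - 83)² + (-30 + 42)²) = 1/(6889*(-82)² + 12²) = 1/(6889*6724 + 144) = 1/(46321636 + 144) = 1/46321780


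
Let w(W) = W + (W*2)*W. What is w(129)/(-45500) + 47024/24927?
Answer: 186679429/162025500 ≈ 1.1522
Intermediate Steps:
w(W) = W + 2*W² (w(W) = W + (2*W)*W = W + 2*W²)
w(129)/(-45500) + 47024/24927 = (129*(1 + 2*129))/(-45500) + 47024/24927 = (129*(1 + 258))*(-1/45500) + 47024*(1/24927) = (129*259)*(-1/45500) + 47024/24927 = 33411*(-1/45500) + 47024/24927 = -4773/6500 + 47024/24927 = 186679429/162025500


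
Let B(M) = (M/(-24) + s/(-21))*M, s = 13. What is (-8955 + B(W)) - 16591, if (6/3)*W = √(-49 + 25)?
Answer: -102183/4 - 13*I*√6/21 ≈ -25546.0 - 1.5164*I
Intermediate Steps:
W = I*√6 (W = √(-49 + 25)/2 = √(-24)/2 = (2*I*√6)/2 = I*√6 ≈ 2.4495*I)
B(M) = M*(-13/21 - M/24) (B(M) = (M/(-24) + 13/(-21))*M = (M*(-1/24) + 13*(-1/21))*M = (-M/24 - 13/21)*M = (-13/21 - M/24)*M = M*(-13/21 - M/24))
(-8955 + B(W)) - 16591 = (-8955 - I*√6*(104 + 7*(I*√6))/168) - 16591 = (-8955 - I*√6*(104 + 7*I*√6)/168) - 16591 = -25546 - I*√6*(104 + 7*I*√6)/168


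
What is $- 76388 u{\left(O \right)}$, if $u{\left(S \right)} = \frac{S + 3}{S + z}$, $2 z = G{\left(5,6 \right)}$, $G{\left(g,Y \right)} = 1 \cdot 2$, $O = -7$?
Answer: $- \frac{152776}{3} \approx -50925.0$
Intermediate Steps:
$G{\left(g,Y \right)} = 2$
$z = 1$ ($z = \frac{1}{2} \cdot 2 = 1$)
$u{\left(S \right)} = \frac{3 + S}{1 + S}$ ($u{\left(S \right)} = \frac{S + 3}{S + 1} = \frac{3 + S}{1 + S}$)
$- 76388 u{\left(O \right)} = - 76388 \frac{3 - 7}{1 - 7} = - 76388 \frac{1}{-6} \left(-4\right) = - 76388 \left(\left(- \frac{1}{6}\right) \left(-4\right)\right) = \left(-76388\right) \frac{2}{3} = - \frac{152776}{3}$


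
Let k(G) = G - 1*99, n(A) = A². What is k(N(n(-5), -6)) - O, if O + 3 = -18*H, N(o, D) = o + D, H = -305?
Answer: -5567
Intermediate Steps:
N(o, D) = D + o
O = 5487 (O = -3 - 18*(-305) = -3 + 5490 = 5487)
k(G) = -99 + G (k(G) = G - 99 = -99 + G)
k(N(n(-5), -6)) - O = (-99 + (-6 + (-5)²)) - 1*5487 = (-99 + (-6 + 25)) - 5487 = (-99 + 19) - 5487 = -80 - 5487 = -5567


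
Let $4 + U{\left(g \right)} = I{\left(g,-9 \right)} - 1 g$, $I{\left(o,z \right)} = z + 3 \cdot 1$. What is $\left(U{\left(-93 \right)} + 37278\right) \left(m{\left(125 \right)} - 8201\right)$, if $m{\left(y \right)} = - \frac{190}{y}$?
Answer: $- \frac{7661358743}{25} \approx -3.0645 \cdot 10^{8}$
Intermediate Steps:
$I{\left(o,z \right)} = 3 + z$ ($I{\left(o,z \right)} = z + 3 = 3 + z$)
$U{\left(g \right)} = -10 - g$ ($U{\left(g \right)} = -4 + \left(\left(3 - 9\right) - 1 g\right) = -4 - \left(6 + g\right) = -10 - g$)
$\left(U{\left(-93 \right)} + 37278\right) \left(m{\left(125 \right)} - 8201\right) = \left(\left(-10 - -93\right) + 37278\right) \left(- \frac{190}{125} - 8201\right) = \left(\left(-10 + 93\right) + 37278\right) \left(\left(-190\right) \frac{1}{125} - 8201\right) = \left(83 + 37278\right) \left(- \frac{38}{25} - 8201\right) = 37361 \left(- \frac{205063}{25}\right) = - \frac{7661358743}{25}$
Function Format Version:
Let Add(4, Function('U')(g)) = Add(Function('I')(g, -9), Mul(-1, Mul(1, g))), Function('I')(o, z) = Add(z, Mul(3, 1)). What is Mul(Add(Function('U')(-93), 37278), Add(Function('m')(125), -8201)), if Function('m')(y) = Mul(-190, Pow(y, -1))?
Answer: Rational(-7661358743, 25) ≈ -3.0645e+8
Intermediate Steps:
Function('I')(o, z) = Add(3, z) (Function('I')(o, z) = Add(z, 3) = Add(3, z))
Function('U')(g) = Add(-10, Mul(-1, g)) (Function('U')(g) = Add(-4, Add(Add(3, -9), Mul(-1, Mul(1, g)))) = Add(-4, Add(-6, Mul(-1, g))) = Add(-10, Mul(-1, g)))
Mul(Add(Function('U')(-93), 37278), Add(Function('m')(125), -8201)) = Mul(Add(Add(-10, Mul(-1, -93)), 37278), Add(Mul(-190, Pow(125, -1)), -8201)) = Mul(Add(Add(-10, 93), 37278), Add(Mul(-190, Rational(1, 125)), -8201)) = Mul(Add(83, 37278), Add(Rational(-38, 25), -8201)) = Mul(37361, Rational(-205063, 25)) = Rational(-7661358743, 25)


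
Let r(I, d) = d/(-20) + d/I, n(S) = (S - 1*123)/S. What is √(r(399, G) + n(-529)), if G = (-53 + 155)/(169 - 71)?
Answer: √54246266445/214130 ≈ 1.0877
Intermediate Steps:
n(S) = (-123 + S)/S (n(S) = (S - 123)/S = (-123 + S)/S)
G = 51/49 (G = 102/98 = 102*(1/98) = 51/49 ≈ 1.0408)
r(I, d) = -d/20 + d/I (r(I, d) = d*(-1/20) + d/I = -d/20 + d/I)
√(r(399, G) + n(-529)) = √((-1/20*51/49 + (51/49)/399) + (-123 - 529)/(-529)) = √((-51/980 + (51/49)*(1/399)) - 1/529*(-652)) = √((-51/980 + 17/6517) + 652/529) = √(-6443/130340 + 652/529) = √(81573333/68949860) = √54246266445/214130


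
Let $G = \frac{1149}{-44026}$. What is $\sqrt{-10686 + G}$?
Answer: $\frac{9 i \sqrt{255711152810}}{44026} \approx 103.37 i$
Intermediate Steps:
$G = - \frac{1149}{44026}$ ($G = 1149 \left(- \frac{1}{44026}\right) = - \frac{1149}{44026} \approx -0.026098$)
$\sqrt{-10686 + G} = \sqrt{-10686 - \frac{1149}{44026}} = \sqrt{- \frac{470462985}{44026}} = \frac{9 i \sqrt{255711152810}}{44026}$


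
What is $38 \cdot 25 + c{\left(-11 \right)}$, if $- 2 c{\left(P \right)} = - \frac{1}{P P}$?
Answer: $\frac{229901}{242} \approx 950.0$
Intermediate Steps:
$c{\left(P \right)} = \frac{1}{2 P^{2}}$ ($c{\left(P \right)} = - \frac{\left(-1\right) \frac{1}{P P}}{2} = - \frac{\left(-1\right) \frac{1}{P^{2}}}{2} = \frac{1}{2 P^{2}}$)
$38 \cdot 25 + c{\left(-11 \right)} = 38 \cdot 25 + \frac{1}{2 \cdot 121} = 950 + \frac{1}{2} \cdot \frac{1}{121} = 950 + \frac{1}{242} = \frac{229901}{242}$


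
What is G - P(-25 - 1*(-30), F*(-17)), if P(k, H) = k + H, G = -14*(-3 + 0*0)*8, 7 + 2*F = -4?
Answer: 475/2 ≈ 237.50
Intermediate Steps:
F = -11/2 (F = -7/2 + (1/2)*(-4) = -7/2 - 2 = -11/2 ≈ -5.5000)
G = 336 (G = -14*(-3 + 0)*8 = -14*(-3)*8 = 42*8 = 336)
P(k, H) = H + k
G - P(-25 - 1*(-30), F*(-17)) = 336 - (-11/2*(-17) + (-25 - 1*(-30))) = 336 - (187/2 + (-25 + 30)) = 336 - (187/2 + 5) = 336 - 1*197/2 = 336 - 197/2 = 475/2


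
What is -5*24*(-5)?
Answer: 600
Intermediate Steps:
-5*24*(-5) = -120*(-5) = 600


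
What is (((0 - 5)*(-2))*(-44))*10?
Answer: -4400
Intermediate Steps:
(((0 - 5)*(-2))*(-44))*10 = (-5*(-2)*(-44))*10 = (10*(-44))*10 = -440*10 = -4400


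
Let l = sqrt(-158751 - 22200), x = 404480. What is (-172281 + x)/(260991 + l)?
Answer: 20200616403/22705494344 - 232199*I*sqrt(180951)/68116483032 ≈ 0.88968 - 0.0014501*I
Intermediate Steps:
l = I*sqrt(180951) (l = sqrt(-180951) = I*sqrt(180951) ≈ 425.38*I)
(-172281 + x)/(260991 + l) = (-172281 + 404480)/(260991 + I*sqrt(180951)) = 232199/(260991 + I*sqrt(180951))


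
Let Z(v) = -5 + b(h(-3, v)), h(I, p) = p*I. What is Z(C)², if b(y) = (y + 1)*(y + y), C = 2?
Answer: 3025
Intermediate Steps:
h(I, p) = I*p
b(y) = 2*y*(1 + y) (b(y) = (1 + y)*(2*y) = 2*y*(1 + y))
Z(v) = -5 - 6*v*(1 - 3*v) (Z(v) = -5 + 2*(-3*v)*(1 - 3*v) = -5 - 6*v*(1 - 3*v))
Z(C)² = (-5 + 6*2*(-1 + 3*2))² = (-5 + 6*2*(-1 + 6))² = (-5 + 6*2*5)² = (-5 + 60)² = 55² = 3025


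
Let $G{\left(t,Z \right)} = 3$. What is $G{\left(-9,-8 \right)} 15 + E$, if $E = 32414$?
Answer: $32459$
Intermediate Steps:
$G{\left(-9,-8 \right)} 15 + E = 3 \cdot 15 + 32414 = 45 + 32414 = 32459$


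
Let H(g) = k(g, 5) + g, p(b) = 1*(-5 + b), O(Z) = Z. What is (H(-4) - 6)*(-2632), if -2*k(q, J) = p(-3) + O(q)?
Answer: 10528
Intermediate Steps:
p(b) = -5 + b
k(q, J) = 4 - q/2 (k(q, J) = -((-5 - 3) + q)/2 = -(-8 + q)/2 = 4 - q/2)
H(g) = 4 + g/2 (H(g) = (4 - g/2) + g = 4 + g/2)
(H(-4) - 6)*(-2632) = ((4 + (½)*(-4)) - 6)*(-2632) = ((4 - 2) - 6)*(-2632) = (2 - 6)*(-2632) = -4*(-2632) = 10528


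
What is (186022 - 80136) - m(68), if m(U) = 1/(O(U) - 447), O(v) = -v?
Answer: 54531291/515 ≈ 1.0589e+5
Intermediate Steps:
m(U) = 1/(-447 - U) (m(U) = 1/(-U - 447) = 1/(-447 - U))
(186022 - 80136) - m(68) = (186022 - 80136) - (-1)/(447 + 68) = 105886 - (-1)/515 = 105886 - 1*(-1/515) = 105886 + 1/515 = 54531291/515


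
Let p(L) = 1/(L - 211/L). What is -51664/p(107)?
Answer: -580600032/107 ≈ -5.4262e+6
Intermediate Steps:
-51664/p(107) = -51664/(107/(-211 + 107**2)) = -51664/(107/(-211 + 11449)) = -51664/(107/11238) = -51664/(107*(1/11238)) = -51664/107/11238 = -51664*11238/107 = -580600032/107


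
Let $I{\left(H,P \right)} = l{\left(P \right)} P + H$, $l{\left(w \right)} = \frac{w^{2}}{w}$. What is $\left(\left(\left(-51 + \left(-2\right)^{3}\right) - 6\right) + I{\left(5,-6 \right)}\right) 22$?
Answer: $-528$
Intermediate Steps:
$l{\left(w \right)} = w$
$I{\left(H,P \right)} = H + P^{2}$ ($I{\left(H,P \right)} = P P + H = P^{2} + H = H + P^{2}$)
$\left(\left(\left(-51 + \left(-2\right)^{3}\right) - 6\right) + I{\left(5,-6 \right)}\right) 22 = \left(\left(\left(-51 + \left(-2\right)^{3}\right) - 6\right) + \left(5 + \left(-6\right)^{2}\right)\right) 22 = \left(\left(\left(-51 - 8\right) - 6\right) + \left(5 + 36\right)\right) 22 = \left(\left(-59 - 6\right) + 41\right) 22 = \left(-65 + 41\right) 22 = \left(-24\right) 22 = -528$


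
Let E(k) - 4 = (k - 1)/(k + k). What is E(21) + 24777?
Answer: 520411/21 ≈ 24781.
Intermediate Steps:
E(k) = 4 + (-1 + k)/(2*k) (E(k) = 4 + (k - 1)/(k + k) = 4 + (-1 + k)/((2*k)) = 4 + (-1 + k)*(1/(2*k)) = 4 + (-1 + k)/(2*k))
E(21) + 24777 = (½)*(-1 + 9*21)/21 + 24777 = (½)*(1/21)*(-1 + 189) + 24777 = (½)*(1/21)*188 + 24777 = 94/21 + 24777 = 520411/21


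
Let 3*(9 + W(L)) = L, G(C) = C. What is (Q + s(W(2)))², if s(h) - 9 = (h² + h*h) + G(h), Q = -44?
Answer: 739600/81 ≈ 9130.9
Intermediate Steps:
W(L) = -9 + L/3
s(h) = 9 + h + 2*h² (s(h) = 9 + ((h² + h*h) + h) = 9 + ((h² + h²) + h) = 9 + (2*h² + h) = 9 + (h + 2*h²) = 9 + h + 2*h²)
(Q + s(W(2)))² = (-44 + (9 + (-9 + (⅓)*2) + 2*(-9 + (⅓)*2)²))² = (-44 + (9 + (-9 + ⅔) + 2*(-9 + ⅔)²))² = (-44 + (9 - 25/3 + 2*(-25/3)²))² = (-44 + (9 - 25/3 + 2*(625/9)))² = (-44 + (9 - 25/3 + 1250/9))² = (-44 + 1256/9)² = (860/9)² = 739600/81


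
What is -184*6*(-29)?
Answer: 32016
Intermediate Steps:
-184*6*(-29) = -23*48*(-29) = -1104*(-29) = 32016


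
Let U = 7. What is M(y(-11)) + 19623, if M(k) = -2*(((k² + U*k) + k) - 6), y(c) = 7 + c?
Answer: 19667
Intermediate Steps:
M(k) = 12 - 16*k - 2*k² (M(k) = -2*(((k² + 7*k) + k) - 6) = -2*((k² + 8*k) - 6) = -2*(-6 + k² + 8*k) = 12 - 16*k - 2*k²)
M(y(-11)) + 19623 = (12 - 16*(7 - 11) - 2*(7 - 11)²) + 19623 = (12 - 16*(-4) - 2*(-4)²) + 19623 = (12 + 64 - 2*16) + 19623 = (12 + 64 - 32) + 19623 = 44 + 19623 = 19667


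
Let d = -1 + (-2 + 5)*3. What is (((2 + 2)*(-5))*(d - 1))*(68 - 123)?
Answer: 7700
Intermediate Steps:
d = 8 (d = -1 + 3*3 = -1 + 9 = 8)
(((2 + 2)*(-5))*(d - 1))*(68 - 123) = (((2 + 2)*(-5))*(8 - 1))*(68 - 123) = ((4*(-5))*7)*(-55) = -20*7*(-55) = -140*(-55) = 7700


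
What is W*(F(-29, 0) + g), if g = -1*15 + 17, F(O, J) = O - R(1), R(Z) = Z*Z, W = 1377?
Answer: -38556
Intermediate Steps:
R(Z) = Z²
F(O, J) = -1 + O (F(O, J) = O - 1*1² = O - 1*1 = O - 1 = -1 + O)
g = 2 (g = -15 + 17 = 2)
W*(F(-29, 0) + g) = 1377*((-1 - 29) + 2) = 1377*(-30 + 2) = 1377*(-28) = -38556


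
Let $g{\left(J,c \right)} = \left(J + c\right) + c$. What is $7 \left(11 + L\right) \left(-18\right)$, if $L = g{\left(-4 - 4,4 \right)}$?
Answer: $-1386$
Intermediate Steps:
$g{\left(J,c \right)} = J + 2 c$
$L = 0$ ($L = \left(-4 - 4\right) + 2 \cdot 4 = -8 + 8 = 0$)
$7 \left(11 + L\right) \left(-18\right) = 7 \left(11 + 0\right) \left(-18\right) = 7 \cdot 11 \left(-18\right) = 77 \left(-18\right) = -1386$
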